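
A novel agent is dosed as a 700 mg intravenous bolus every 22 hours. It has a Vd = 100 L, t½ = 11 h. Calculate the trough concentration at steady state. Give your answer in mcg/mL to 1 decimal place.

2.3 mcg/mL

τ = 22 h = 2 half-lives, so f = (1/2)^2 = 0.25.
Accumulation ratio R = 1/(1 − f) = 1/0.75 = 4/3.
Single-dose peak C₀ = D/Vd = 700/100 = 7 mcg/mL.
Steady-state peak Cmax,ss = C₀·R = 7 × 4/3 ≈ 9.333 mcg/mL.
Steady-state trough Cmin,ss = Cmax,ss·f ≈ 9.333 × 0.25 ≈ 2.333 mcg/mL.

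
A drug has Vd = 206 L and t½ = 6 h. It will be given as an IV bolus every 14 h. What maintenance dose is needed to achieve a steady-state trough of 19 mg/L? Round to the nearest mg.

τ/t½ = 14/6 ≈ 2.3333, so f = (1/2)^(14/6) ≈ 0.198425.
Cmin,ss = (D/Vd)·f/(1−f), so D = Cmin,ss·Vd·(1−f)/f.
D = 19 × 206 × (1−f)/f ≈ 19 × 206 × 4.03969 ≈ 15811.35 mg.

15811 mg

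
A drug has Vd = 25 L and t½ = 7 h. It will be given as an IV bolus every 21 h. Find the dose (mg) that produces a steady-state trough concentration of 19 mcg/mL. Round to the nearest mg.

3325 mg

τ/t½ = 21/7 ≈ 3, so f = (1/2)^(21/7) ≈ 0.125000.
Cmin,ss = (D/Vd)·f/(1−f), so D = Cmin,ss·Vd·(1−f)/f.
D = 19 × 25 × (1−f)/f ≈ 19 × 25 × 7.00000 ≈ 3325.00 mg.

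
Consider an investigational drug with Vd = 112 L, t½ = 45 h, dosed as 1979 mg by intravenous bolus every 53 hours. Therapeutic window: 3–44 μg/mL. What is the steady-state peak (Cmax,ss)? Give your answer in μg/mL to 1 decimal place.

k = ln2/t½ = ln2/45 ≈ 0.015403 h⁻¹; fraction remaining f = e^(−kτ) = e^(−0.015403×53) ≈ 0.4420.
At steady state, accumulation factor R = 1/(1 − e^(−kτ)) ≈ 1.7921.
Single-dose peak C₀ = D/Vd = 1979/112 ≈ 17.670 μg/mL.
Steady-state peak Cmax,ss = C₀·R ≈ 17.670 × 1.7921 ≈ 31.666 μg/mL.
Peak 31.7 μg/mL vs MTC 44 μg/mL: below toxic threshold.

31.7 μg/mL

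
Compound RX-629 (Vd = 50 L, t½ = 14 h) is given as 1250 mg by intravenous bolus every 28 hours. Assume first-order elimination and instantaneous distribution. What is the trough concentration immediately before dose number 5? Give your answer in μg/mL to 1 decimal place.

8.3 μg/mL

f = (1/2)^(τ/t½) = (1/2)^(28/14) ≈ 0.2500.
C₀ = D/Vd = 1250/50 ≈ 25.000 μg/mL.
Before the 5th dose, 4 doses have been given. Superposition: Cmin = C₀·(f + f² + … + f^4).
≈ 25.000 × (0.2500 + 0.0625 + 0.0156 + 0.0039) ≈ 25.000 × 0.3320 ≈ 8.300 μg/mL.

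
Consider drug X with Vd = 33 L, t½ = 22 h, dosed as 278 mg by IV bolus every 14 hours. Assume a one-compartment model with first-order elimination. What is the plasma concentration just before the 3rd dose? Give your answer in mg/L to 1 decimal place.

8.9 mg/L

f = (1/2)^(τ/t½) = (1/2)^(14/22) ≈ 0.6433.
C₀ = D/Vd = 278/33 ≈ 8.424 mg/L.
Before the 3rd dose, 2 doses have been given. Superposition: Cmin = C₀·(f + f²).
≈ 8.424 × (0.6433 + 0.4138) ≈ 8.424 × 1.0571 ≈ 8.905 mg/L.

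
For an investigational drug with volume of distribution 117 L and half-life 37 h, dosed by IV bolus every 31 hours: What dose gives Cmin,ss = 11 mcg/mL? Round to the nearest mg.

1013 mg

τ/t½ = 31/37 ≈ 0.83784, so f = (1/2)^(31/37) ≈ 0.559481.
Cmin,ss = (D/Vd)·f/(1−f), so D = Cmin,ss·Vd·(1−f)/f.
D = 11 × 117 × (1−f)/f ≈ 11 × 117 × 0.78737 ≈ 1013.35 mg.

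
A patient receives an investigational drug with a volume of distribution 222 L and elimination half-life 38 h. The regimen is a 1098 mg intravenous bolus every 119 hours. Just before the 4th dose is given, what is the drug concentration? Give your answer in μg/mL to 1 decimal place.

0.6 μg/mL

f = (1/2)^(τ/t½) = (1/2)^(119/38) ≈ 0.1141.
C₀ = D/Vd = 1098/222 ≈ 4.946 μg/mL.
Before the 4th dose, 3 doses have been given. Superposition: Cmin = C₀·(f + f² + … + f^3).
≈ 4.946 × (0.1141 + 0.0130 + 0.0015) ≈ 4.946 × 0.1286 ≈ 0.636 μg/mL.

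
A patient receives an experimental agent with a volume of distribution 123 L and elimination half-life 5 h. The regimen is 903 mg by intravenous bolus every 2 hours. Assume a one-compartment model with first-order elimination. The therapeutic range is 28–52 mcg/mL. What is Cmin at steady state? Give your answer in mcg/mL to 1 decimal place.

Over one 2-h interval, 2/5 ≈ 0.4 half-lives elapse, leaving f ≈ 0.7579 of each dose.
Accumulation ratio R = 1/(1 − f) ≈ 1/0.2421 ≈ 4.1305.
Single-dose peak C₀ = D/Vd = 903/123 ≈ 7.341 mcg/mL.
Cmax,ss = C₀/(1 − f) ≈ 7.341/0.2421 ≈ 30.322 mcg/mL.
Steady-state trough Cmin,ss = Cmax,ss·f ≈ 30.322 × 0.7579 ≈ 22.981 mcg/mL.
Trough 23.0 mcg/mL vs MEC 28 mcg/mL: subtherapeutic.

23.0 mcg/mL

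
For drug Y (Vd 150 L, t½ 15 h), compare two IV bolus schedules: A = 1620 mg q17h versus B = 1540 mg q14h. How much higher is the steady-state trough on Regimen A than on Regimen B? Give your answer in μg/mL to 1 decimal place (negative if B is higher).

-2.2 μg/mL

Regimen A: f = (1/2)^(17/15) ≈ 0.4559; Cmin,ss = (1620/150)·f/(1−f) ≈ 9.049 μg/mL.
Regimen B: f = (1/2)^(14/15) ≈ 0.5236; Cmin,ss = (1540/150)·f/(1−f) ≈ 11.284 μg/mL.
Difference ≈ 9.049 − 11.284 ≈ -2.235 μg/mL.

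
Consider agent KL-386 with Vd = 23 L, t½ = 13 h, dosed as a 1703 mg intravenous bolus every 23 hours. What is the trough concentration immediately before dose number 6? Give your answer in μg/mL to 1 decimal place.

30.7 μg/mL

f = (1/2)^(τ/t½) = (1/2)^(23/13) ≈ 0.2934.
C₀ = D/Vd = 1703/23 ≈ 74.043 μg/mL.
Before the 6th dose, 5 doses have been given. Superposition: Cmin = C₀·(f + f² + … + f^5).
≈ 74.043 × (0.2934 + 0.0861 + 0.0253 + 0.0074 + 0.0022) ≈ 74.043 × 0.4144 ≈ 30.683 μg/mL.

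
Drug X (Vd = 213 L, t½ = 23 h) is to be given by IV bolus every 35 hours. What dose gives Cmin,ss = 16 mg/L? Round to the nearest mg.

6378 mg

τ/t½ = 35/23 ≈ 1.5217, so f = (1/2)^(35/23) ≈ 0.348266.
Cmin,ss = (D/Vd)·f/(1−f), so D = Cmin,ss·Vd·(1−f)/f.
D = 16 × 213 × (1−f)/f ≈ 16 × 213 × 1.87137 ≈ 6377.63 mg.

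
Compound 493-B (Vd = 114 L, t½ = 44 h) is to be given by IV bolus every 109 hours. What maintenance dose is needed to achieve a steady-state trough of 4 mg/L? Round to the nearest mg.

2083 mg

τ/t½ = 109/44 ≈ 2.4773, so f = (1/2)^(109/44) ≈ 0.179584.
Cmin,ss = (D/Vd)·f/(1−f), so D = Cmin,ss·Vd·(1−f)/f.
D = 4 × 114 × (1−f)/f ≈ 4 × 114 × 4.56842 ≈ 2083.20 mg.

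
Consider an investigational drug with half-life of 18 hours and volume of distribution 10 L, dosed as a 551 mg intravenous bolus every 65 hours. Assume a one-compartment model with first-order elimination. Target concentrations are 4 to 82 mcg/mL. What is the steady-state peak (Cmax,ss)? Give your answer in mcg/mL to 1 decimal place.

τ/t½ = 65/18 ≈ 3.6111, so fraction remaining f = (1/2)^(65/18) ≈ 0.0818.
At steady state, accumulation factor R = 1/(1 − e^(−kτ)) ≈ 1.0891.
Each bolus raises the concentration by D/Vd = 551/10 ≈ 55.100 mcg/mL.
Steady-state peak Cmax,ss = C₀·R ≈ 55.100 × 1.0891 ≈ 60.009 mcg/mL.
Peak 60.0 mcg/mL vs MTC 82 mcg/mL: below toxic threshold.

60.0 mcg/mL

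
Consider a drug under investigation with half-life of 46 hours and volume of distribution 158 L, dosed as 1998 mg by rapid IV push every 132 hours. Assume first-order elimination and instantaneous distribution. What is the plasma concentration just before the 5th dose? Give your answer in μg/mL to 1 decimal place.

f = (1/2)^(τ/t½) = (1/2)^(132/46) ≈ 0.1368.
C₀ = D/Vd = 1998/158 ≈ 12.646 μg/mL.
Before the 5th dose, 4 doses have been given. Superposition: Cmin = C₀·(f + f² + … + f^4).
≈ 12.646 × (0.1368 + 0.0187 + 0.0026 + 0.0004) ≈ 12.646 × 0.1585 ≈ 2.004 μg/mL.

2.0 μg/mL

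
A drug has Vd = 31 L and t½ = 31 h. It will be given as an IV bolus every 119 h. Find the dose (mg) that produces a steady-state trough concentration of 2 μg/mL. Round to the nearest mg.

τ/t½ = 119/31 ≈ 3.8387, so f = (1/2)^(119/31) ≈ 0.069893.
Cmin,ss = (D/Vd)·f/(1−f), so D = Cmin,ss·Vd·(1−f)/f.
D = 2 × 31 × (1−f)/f ≈ 2 × 31 × 13.30758 ≈ 825.07 mg.

825 mg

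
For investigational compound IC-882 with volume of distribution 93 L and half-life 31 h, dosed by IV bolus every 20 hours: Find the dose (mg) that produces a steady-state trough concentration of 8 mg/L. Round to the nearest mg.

420 mg

τ/t½ = 20/31 ≈ 0.64516, so f = (1/2)^(20/31) ≈ 0.639421.
Cmin,ss = (D/Vd)·f/(1−f), so D = Cmin,ss·Vd·(1−f)/f.
D = 8 × 93 × (1−f)/f ≈ 8 × 93 × 0.56391 ≈ 419.55 mg.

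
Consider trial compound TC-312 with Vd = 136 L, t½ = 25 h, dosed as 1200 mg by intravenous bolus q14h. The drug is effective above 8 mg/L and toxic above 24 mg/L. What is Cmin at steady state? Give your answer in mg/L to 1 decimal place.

τ/t½ = 14/25 ≈ 0.56, so fraction remaining f = (1/2)^(14/25) ≈ 0.6783.
At steady state, accumulation factor R = 1/(1 − e^(−kτ)) ≈ 3.1085.
Each bolus raises the concentration by D/Vd = 1200/136 ≈ 8.824 mg/L.
Cmax,ss = C₀/(1 − f) ≈ 8.824/0.3217 ≈ 27.429 mg/L.
Steady-state trough Cmin,ss = Cmax,ss·f ≈ 27.429 × 0.6783 ≈ 18.605 mg/L.
Trough 18.6 mg/L vs MEC 8 mg/L: adequate.

18.6 mg/L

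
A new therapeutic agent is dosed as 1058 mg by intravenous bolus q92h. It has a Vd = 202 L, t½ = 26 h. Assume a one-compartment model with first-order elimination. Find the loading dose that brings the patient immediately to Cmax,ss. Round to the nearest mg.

1158 mg

f = (1/2)^(92/26) ≈ 0.086063; accumulation ratio R = 1/(1−f) ≈ 1.09417.
Loading dose to hit Cmax,ss on first dose: D_load = D_maint·R ≈ 1058 × 1.09417 ≈ 1157.63 mg.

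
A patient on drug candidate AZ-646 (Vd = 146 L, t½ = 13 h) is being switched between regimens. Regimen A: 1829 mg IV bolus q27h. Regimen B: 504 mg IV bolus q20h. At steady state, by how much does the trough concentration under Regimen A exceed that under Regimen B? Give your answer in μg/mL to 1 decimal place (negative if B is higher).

2.1 μg/mL

Regimen A: f = (1/2)^(27/13) ≈ 0.2370; Cmin,ss = (1829/146)·f/(1−f) ≈ 3.891 μg/mL.
Regimen B: f = (1/2)^(20/13) ≈ 0.3443; Cmin,ss = (504/146)·f/(1−f) ≈ 1.813 μg/mL.
Difference ≈ 3.891 − 1.813 ≈ 2.078 μg/mL.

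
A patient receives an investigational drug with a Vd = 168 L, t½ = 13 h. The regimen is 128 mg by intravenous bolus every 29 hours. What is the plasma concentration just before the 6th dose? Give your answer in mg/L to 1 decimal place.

0.2 mg/L

f = (1/2)^(τ/t½) = (1/2)^(29/13) ≈ 0.2130.
C₀ = D/Vd = 128/168 ≈ 0.762 mg/L.
Before the 6th dose, 5 doses have been given. Superposition: Cmin = C₀·(f + f² + … + f^5).
≈ 0.762 × (0.2130 + 0.0454 + 0.0097 + 0.0021 + 0.0004) ≈ 0.762 × 0.2706 ≈ 0.206 mg/L.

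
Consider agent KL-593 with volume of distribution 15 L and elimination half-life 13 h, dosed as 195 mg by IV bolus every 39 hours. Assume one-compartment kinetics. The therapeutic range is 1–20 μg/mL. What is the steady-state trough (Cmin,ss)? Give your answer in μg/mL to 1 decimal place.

1.9 μg/mL

The dosing interval is 3 half-lives, so f = 2^(−3) = 0.125.
Accumulation ratio R = 1/(1 − f) = 1/0.875 = 8/7.
Single-dose peak C₀ = D/Vd = 195/15 = 13 μg/mL.
Steady-state peak Cmax,ss = C₀·R = 13 × 8/7 ≈ 14.857 μg/mL.
Steady-state trough Cmin,ss = Cmax,ss·f ≈ 14.857 × 0.125 ≈ 1.857 μg/mL.
Trough 1.9 μg/mL vs MEC 1 μg/mL: adequate.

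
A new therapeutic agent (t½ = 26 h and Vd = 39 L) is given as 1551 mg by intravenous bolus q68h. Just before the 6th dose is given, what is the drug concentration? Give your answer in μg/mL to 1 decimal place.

7.8 μg/mL

f = (1/2)^(τ/t½) = (1/2)^(68/26) ≈ 0.1632.
C₀ = D/Vd = 1551/39 ≈ 39.769 μg/mL.
Before the 6th dose, 5 doses have been given. Superposition: Cmin = C₀·(f + f² + … + f^5).
≈ 39.769 × (0.1632 + 0.0266 + 0.0043 + 0.0007 + 0.0001) ≈ 39.769 × 0.1949 ≈ 7.751 μg/mL.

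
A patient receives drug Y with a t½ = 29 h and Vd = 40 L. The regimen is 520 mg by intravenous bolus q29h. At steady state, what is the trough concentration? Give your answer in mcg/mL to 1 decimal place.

τ = 29 h = 1 half-life, so f = (1/2)^1 = 0.5.
Accumulation ratio R = 1/(1 − f) = 1/0.5 = 2/1.
Single-dose peak C₀ = D/Vd = 520/40 = 13 mcg/mL.
Steady-state peak Cmax,ss = C₀·R = 13 × 2/1 ≈ 26.000 mcg/mL.
Steady-state trough Cmin,ss = Cmax,ss·f ≈ 26.000 × 0.5 ≈ 13.000 mcg/mL.

13.0 mcg/mL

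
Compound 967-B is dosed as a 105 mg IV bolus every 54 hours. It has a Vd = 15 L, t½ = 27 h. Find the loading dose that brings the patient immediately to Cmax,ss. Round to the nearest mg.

140 mg

f = (1/2)^(54/27) ≈ 0.250000; accumulation ratio R = 1/(1−f) ≈ 1.33333.
Loading dose to hit Cmax,ss on first dose: D_load = D_maint·R ≈ 105 × 1.33333 ≈ 140.00 mg.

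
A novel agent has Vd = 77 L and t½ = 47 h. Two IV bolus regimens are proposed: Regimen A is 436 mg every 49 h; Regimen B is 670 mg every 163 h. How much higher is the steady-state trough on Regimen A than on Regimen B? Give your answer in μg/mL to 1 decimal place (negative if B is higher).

4.5 μg/mL

Regimen A: f = (1/2)^(49/47) ≈ 0.4855; Cmin,ss = (436/77)·f/(1−f) ≈ 5.343 μg/mL.
Regimen B: f = (1/2)^(163/47) ≈ 0.0904; Cmin,ss = (670/77)·f/(1−f) ≈ 0.865 μg/mL.
Difference ≈ 5.343 − 0.865 ≈ 4.478 μg/mL.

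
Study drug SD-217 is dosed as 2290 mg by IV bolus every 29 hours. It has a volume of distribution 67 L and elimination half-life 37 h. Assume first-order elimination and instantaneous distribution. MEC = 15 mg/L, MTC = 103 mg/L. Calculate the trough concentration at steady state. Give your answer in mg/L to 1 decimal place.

47.4 mg/L

k = ln2/t½ = ln2/37 ≈ 0.018734 h⁻¹; fraction remaining f = e^(−kτ) = e^(−0.018734×29) ≈ 0.5808.
Each bolus raises the concentration by D/Vd = 2290/67 ≈ 34.179 mg/L.
Steady-state trough Cmin,ss = C₀·f/(1−f) ≈ 34.179 × 0.5808/0.4192 ≈ 47.355 mg/L.
Trough 47.4 mg/L vs MEC 15 mg/L: adequate.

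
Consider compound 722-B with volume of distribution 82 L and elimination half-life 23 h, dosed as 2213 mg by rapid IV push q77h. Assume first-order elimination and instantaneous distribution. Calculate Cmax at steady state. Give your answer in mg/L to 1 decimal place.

29.9 mg/L

k = ln2/t½ = ln2/23 ≈ 0.030137 h⁻¹; fraction remaining f = e^(−kτ) = e^(−0.030137×77) ≈ 0.0982.
At steady state, accumulation factor R = 1/(1 − e^(−kτ)) ≈ 1.1089.
Single-dose peak C₀ = D/Vd = 2213/82 ≈ 26.988 mg/L.
Steady-state peak Cmax,ss = C₀·R ≈ 26.988 × 1.1089 ≈ 29.927 mg/L.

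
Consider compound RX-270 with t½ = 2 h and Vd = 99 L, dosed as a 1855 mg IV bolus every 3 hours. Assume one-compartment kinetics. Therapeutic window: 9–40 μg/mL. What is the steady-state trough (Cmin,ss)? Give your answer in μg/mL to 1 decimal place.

τ/t½ = 3/2 ≈ 1.5, so fraction remaining f = (1/2)^(3/2) ≈ 0.3536.
Accumulation ratio R = 1/(1 − f) ≈ 1/0.6464 ≈ 1.5470.
Single-dose peak C₀ = D/Vd = 1855/99 ≈ 18.737 μg/mL.
Steady-state peak Cmax,ss = C₀·R ≈ 18.737 × 1.5470 ≈ 28.986 μg/mL.
One interval later, Cmin,ss = Cmax,ss·e^(−kτ) ≈ 28.986 × 0.3536 ≈ 10.249 μg/mL.
Trough 10.2 μg/mL vs MEC 9 μg/mL: adequate.

10.2 μg/mL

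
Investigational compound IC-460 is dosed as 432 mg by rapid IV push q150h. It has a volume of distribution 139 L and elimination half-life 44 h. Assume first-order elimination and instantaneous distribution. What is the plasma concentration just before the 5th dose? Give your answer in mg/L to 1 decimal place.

0.3 mg/L

f = (1/2)^(τ/t½) = (1/2)^(150/44) ≈ 0.0941.
C₀ = D/Vd = 432/139 ≈ 3.108 mg/L.
Before the 5th dose, 4 doses have been given. Superposition: Cmin = C₀·(f + f² + … + f^4).
≈ 3.108 × (0.0941 + 0.0089 + 0.0008 + 0.0001) ≈ 3.108 × 0.1039 ≈ 0.323 mg/L.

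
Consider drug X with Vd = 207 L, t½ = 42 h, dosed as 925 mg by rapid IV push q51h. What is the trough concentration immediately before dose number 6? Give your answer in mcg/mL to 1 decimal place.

3.3 mcg/mL

f = (1/2)^(τ/t½) = (1/2)^(51/42) ≈ 0.4310.
C₀ = D/Vd = 925/207 ≈ 4.469 mcg/mL.
Before the 6th dose, 5 doses have been given. Superposition: Cmin = C₀·(f + f² + … + f^5).
≈ 4.469 × (0.4310 + 0.1858 + 0.0801 + 0.0345 + 0.0149) ≈ 4.469 × 0.7463 ≈ 3.335 mcg/mL.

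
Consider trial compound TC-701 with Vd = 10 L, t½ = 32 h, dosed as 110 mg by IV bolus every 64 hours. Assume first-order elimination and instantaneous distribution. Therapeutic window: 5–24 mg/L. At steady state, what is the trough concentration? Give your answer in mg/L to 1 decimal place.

3.7 mg/L

The dosing interval is 2 half-lives, so f = 2^(−2) = 0.25.
At steady state, R = 1/(1 − 0.25) = 4/3.
Single-dose peak C₀ = D/Vd = 110/10 = 11 mg/L.
Steady-state peak Cmax,ss = C₀·R = 11 × 4/3 ≈ 14.667 mg/L.
Steady-state trough Cmin,ss = Cmax,ss·f ≈ 14.667 × 0.25 ≈ 3.667 mg/L.
Trough 3.7 mg/L vs MEC 5 mg/L: subtherapeutic.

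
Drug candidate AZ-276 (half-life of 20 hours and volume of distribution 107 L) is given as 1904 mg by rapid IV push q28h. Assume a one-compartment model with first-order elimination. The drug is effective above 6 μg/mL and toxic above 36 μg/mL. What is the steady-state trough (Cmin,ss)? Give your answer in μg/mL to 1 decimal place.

τ/t½ = 28/20 ≈ 1.4, so fraction remaining f = (1/2)^(28/20) ≈ 0.3789.
Single-dose peak C₀ = D/Vd = 1904/107 ≈ 17.794 μg/mL.
Steady-state trough Cmin,ss = C₀·f/(1−f) ≈ 17.794 × 0.3789/0.6211 ≈ 10.855 μg/mL.
Trough 10.9 μg/mL vs MEC 6 μg/mL: adequate.

10.9 μg/mL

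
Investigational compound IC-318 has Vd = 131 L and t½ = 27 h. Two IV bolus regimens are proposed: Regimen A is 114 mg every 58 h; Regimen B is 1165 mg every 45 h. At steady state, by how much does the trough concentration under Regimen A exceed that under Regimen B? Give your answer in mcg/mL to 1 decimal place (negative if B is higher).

Regimen A: f = (1/2)^(58/27) ≈ 0.2256; Cmin,ss = (114/131)·f/(1−f) ≈ 0.254 mcg/mL.
Regimen B: f = (1/2)^(45/27) ≈ 0.3150; Cmin,ss = (1165/131)·f/(1−f) ≈ 4.090 mcg/mL.
Difference ≈ 0.254 − 4.090 ≈ -3.836 mcg/mL.

-3.8 mcg/mL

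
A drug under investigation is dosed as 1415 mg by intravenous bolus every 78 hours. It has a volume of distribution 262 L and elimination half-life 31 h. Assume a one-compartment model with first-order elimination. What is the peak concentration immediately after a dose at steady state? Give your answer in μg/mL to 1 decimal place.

Over one 78-h interval, 78/31 ≈ 2.5161 half-lives elapse, leaving f ≈ 0.1748 of each dose.
Accumulation ratio R = 1/(1 − f) ≈ 1/0.8252 ≈ 1.2118.
Single-dose peak C₀ = D/Vd = 1415/262 ≈ 5.401 μg/mL.
Cmax,ss = C₀/(1 − f) ≈ 5.401/0.8252 ≈ 6.545 μg/mL.

6.5 μg/mL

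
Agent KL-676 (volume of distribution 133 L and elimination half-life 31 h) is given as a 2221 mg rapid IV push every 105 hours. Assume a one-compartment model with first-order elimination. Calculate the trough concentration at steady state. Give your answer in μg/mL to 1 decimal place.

τ/t½ = 105/31 ≈ 3.3871, so fraction remaining f = (1/2)^(105/31) ≈ 0.0956.
Each bolus raises the concentration by D/Vd = 2221/133 ≈ 16.699 μg/mL.
Steady-state trough Cmin,ss = C₀·f/(1−f) ≈ 16.699 × 0.0956/0.9044 ≈ 1.765 μg/mL.

1.8 μg/mL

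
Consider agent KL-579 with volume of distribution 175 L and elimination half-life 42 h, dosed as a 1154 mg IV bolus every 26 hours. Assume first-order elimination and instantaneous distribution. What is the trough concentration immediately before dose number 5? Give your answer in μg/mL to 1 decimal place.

10.1 μg/mL

f = (1/2)^(τ/t½) = (1/2)^(26/42) ≈ 0.6511.
C₀ = D/Vd = 1154/175 ≈ 6.594 μg/mL.
Before the 5th dose, 4 doses have been given. Superposition: Cmin = C₀·(f + f² + … + f^4).
≈ 6.594 × (0.6511 + 0.4239 + 0.2760 + 0.1797) ≈ 6.594 × 1.5307 ≈ 10.093 μg/mL.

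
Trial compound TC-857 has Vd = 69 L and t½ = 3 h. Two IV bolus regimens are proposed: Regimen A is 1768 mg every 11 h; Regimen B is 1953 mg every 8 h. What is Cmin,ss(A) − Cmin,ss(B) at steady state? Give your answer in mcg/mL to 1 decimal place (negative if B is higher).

Regimen A: f = (1/2)^(11/3) ≈ 0.0787; Cmin,ss = (1768/69)·f/(1−f) ≈ 2.189 mcg/mL.
Regimen B: f = (1/2)^(8/3) ≈ 0.1575; Cmin,ss = (1953/69)·f/(1−f) ≈ 5.291 mcg/mL.
Difference ≈ 2.189 − 5.291 ≈ -3.102 mcg/mL.

-3.1 mcg/mL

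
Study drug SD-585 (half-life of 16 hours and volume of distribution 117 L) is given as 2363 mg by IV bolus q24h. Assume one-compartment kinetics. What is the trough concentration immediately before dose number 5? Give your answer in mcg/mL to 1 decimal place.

f = (1/2)^(τ/t½) = (1/2)^(24/16) ≈ 0.3536.
C₀ = D/Vd = 2363/117 ≈ 20.197 mcg/mL.
Before the 5th dose, 4 doses have been given. Superposition: Cmin = C₀·(f + f² + … + f^4).
≈ 20.197 × (0.3536 + 0.1250 + 0.0442 + 0.0156) ≈ 20.197 × 0.5384 ≈ 10.874 mcg/mL.

10.9 mcg/mL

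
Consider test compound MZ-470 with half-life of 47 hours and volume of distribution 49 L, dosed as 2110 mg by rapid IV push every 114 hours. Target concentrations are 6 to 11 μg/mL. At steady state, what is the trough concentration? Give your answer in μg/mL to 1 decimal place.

Over one 114-h interval, 114/47 ≈ 2.4255 half-lives elapse, leaving f ≈ 0.1861 of each dose.
Single-dose peak C₀ = D/Vd = 2110/49 ≈ 43.061 μg/mL.
Steady-state trough Cmin,ss = C₀·f/(1−f) ≈ 43.061 × 0.1861/0.8139 ≈ 9.846 μg/mL.
Trough 9.8 μg/mL vs MEC 6 μg/mL: adequate.

9.8 μg/mL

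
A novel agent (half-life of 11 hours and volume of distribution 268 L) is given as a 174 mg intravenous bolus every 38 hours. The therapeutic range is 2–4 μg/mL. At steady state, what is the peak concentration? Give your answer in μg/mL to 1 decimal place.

τ/t½ = 38/11 ≈ 3.4545, so fraction remaining f = (1/2)^(38/11) ≈ 0.0912.
At steady state, accumulation factor R = 1/(1 − e^(−kτ)) ≈ 1.1004.
Single-dose peak C₀ = D/Vd = 174/268 ≈ 0.649 μg/mL.
Steady-state peak Cmax,ss = C₀·R ≈ 0.649 × 1.1004 ≈ 0.714 μg/mL.
Peak 0.7 μg/mL vs MTC 4 μg/mL: below toxic threshold.

0.7 μg/mL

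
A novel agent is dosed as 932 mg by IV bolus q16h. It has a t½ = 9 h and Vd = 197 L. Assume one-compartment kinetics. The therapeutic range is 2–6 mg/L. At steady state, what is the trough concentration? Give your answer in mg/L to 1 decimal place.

k = ln2/t½ = ln2/9 ≈ 0.077016 h⁻¹; fraction remaining f = e^(−kτ) = e^(−0.077016×16) ≈ 0.2916.
Each bolus raises the concentration by D/Vd = 932/197 ≈ 4.731 mg/L.
Steady-state trough Cmin,ss = C₀·f/(1−f) ≈ 4.731 × 0.2916/0.7084 ≈ 1.947 mg/L.
Trough 1.9 mg/L vs MEC 2 mg/L: subtherapeutic.

1.9 mg/L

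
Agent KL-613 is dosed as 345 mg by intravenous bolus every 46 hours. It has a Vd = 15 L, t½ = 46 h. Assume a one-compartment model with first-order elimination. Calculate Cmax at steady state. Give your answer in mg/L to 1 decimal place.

The dosing interval is 1 half-life, so f = 2^(−1) = 0.5.
At steady state, R = 1/(1 − 0.5) = 2/1.
Single-dose peak C₀ = D/Vd = 345/15 = 23 mg/L.
Steady-state peak Cmax,ss = C₀·R = 23 × 2/1 ≈ 46.000 mg/L.

46.0 mg/L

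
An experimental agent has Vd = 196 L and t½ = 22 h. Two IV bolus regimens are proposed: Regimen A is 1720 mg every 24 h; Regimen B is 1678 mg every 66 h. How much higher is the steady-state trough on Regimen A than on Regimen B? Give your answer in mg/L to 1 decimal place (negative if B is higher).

Regimen A: f = (1/2)^(24/22) ≈ 0.4695; Cmin,ss = (1720/196)·f/(1−f) ≈ 7.766 mg/L.
Regimen B: f = (1/2)^(66/22) ≈ 0.1250; Cmin,ss = (1678/196)·f/(1−f) ≈ 1.223 mg/L.
Difference ≈ 7.766 − 1.223 ≈ 6.543 mg/L.

6.5 mg/L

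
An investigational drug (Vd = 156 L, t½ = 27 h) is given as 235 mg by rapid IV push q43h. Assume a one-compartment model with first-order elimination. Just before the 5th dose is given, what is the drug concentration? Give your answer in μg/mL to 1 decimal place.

0.7 μg/mL

f = (1/2)^(τ/t½) = (1/2)^(43/27) ≈ 0.3316.
C₀ = D/Vd = 235/156 ≈ 1.506 μg/mL.
Before the 5th dose, 4 doses have been given. Superposition: Cmin = C₀·(f + f² + … + f^4).
≈ 1.506 × (0.3316 + 0.1100 + 0.0365 + 0.0121) ≈ 1.506 × 0.4902 ≈ 0.738 μg/mL.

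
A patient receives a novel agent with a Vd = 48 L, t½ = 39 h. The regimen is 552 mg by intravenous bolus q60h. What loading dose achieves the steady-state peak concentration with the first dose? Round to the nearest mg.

842 mg

f = (1/2)^(60/39) ≈ 0.344252; accumulation ratio R = 1/(1−f) ≈ 1.52498.
Loading dose to hit Cmax,ss on first dose: D_load = D_maint·R ≈ 552 × 1.52498 ≈ 841.79 mg.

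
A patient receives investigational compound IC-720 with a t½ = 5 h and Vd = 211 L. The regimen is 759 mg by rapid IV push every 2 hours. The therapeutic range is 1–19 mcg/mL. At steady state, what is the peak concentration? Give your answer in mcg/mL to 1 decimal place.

τ/t½ = 2/5 ≈ 0.4, so fraction remaining f = (1/2)^(2/5) ≈ 0.7579.
At steady state, accumulation factor R = 1/(1 − e^(−kτ)) ≈ 4.1305.
Each bolus raises the concentration by D/Vd = 759/211 ≈ 3.597 mcg/mL.
Steady-state peak Cmax,ss = C₀·R ≈ 3.597 × 4.1305 ≈ 14.857 mcg/mL.
Peak 14.9 mcg/mL vs MTC 19 mcg/mL: below toxic threshold.

14.9 mcg/mL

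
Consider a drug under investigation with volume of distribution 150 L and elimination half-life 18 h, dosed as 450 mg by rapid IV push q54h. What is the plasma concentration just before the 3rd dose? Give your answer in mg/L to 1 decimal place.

f = (1/2)^(τ/t½) = (1/2)^(54/18) ≈ 0.1250.
C₀ = D/Vd = 450/150 ≈ 3.000 mg/L.
Before the 3rd dose, 2 doses have been given. Superposition: Cmin = C₀·(f + f²).
≈ 3.000 × (0.1250 + 0.0156) ≈ 3.000 × 0.1406 ≈ 0.422 mg/L.

0.4 mg/L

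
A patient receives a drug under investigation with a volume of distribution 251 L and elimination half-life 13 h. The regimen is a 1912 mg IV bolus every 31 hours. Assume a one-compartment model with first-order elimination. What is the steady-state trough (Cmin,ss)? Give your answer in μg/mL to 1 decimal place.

1.8 μg/mL

Over one 31-h interval, 31/13 ≈ 2.3846 half-lives elapse, leaving f ≈ 0.1915 of each dose.
Accumulation ratio R = 1/(1 − f) ≈ 1/0.8085 ≈ 1.2369.
Single-dose peak C₀ = D/Vd = 1912/251 ≈ 7.618 μg/mL.
Steady-state peak Cmax,ss = C₀·R ≈ 7.618 × 1.2369 ≈ 9.423 μg/mL.
One interval later, Cmin,ss = Cmax,ss·e^(−kτ) ≈ 9.423 × 0.1915 ≈ 1.805 μg/mL.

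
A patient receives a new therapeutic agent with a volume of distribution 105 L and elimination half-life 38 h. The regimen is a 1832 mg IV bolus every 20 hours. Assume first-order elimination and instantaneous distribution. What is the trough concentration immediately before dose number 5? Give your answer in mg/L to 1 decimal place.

30.4 mg/L

f = (1/2)^(τ/t½) = (1/2)^(20/38) ≈ 0.6943.
C₀ = D/Vd = 1832/105 ≈ 17.448 mg/L.
Before the 5th dose, 4 doses have been given. Superposition: Cmin = C₀·(f + f² + … + f^4).
≈ 17.448 × (0.6943 + 0.4821 + 0.3347 + 0.2324) ≈ 17.448 × 1.7435 ≈ 30.421 mg/L.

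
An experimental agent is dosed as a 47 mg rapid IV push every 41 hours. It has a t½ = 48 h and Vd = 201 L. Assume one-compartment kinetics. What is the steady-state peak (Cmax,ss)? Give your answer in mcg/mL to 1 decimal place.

τ/t½ = 41/48 ≈ 0.85417, so fraction remaining f = (1/2)^(41/48) ≈ 0.5532.
At steady state, accumulation factor R = 1/(1 − e^(−kτ)) ≈ 2.2381.
Each bolus raises the concentration by D/Vd = 47/201 ≈ 0.234 mcg/mL.
Steady-state peak Cmax,ss = C₀·R ≈ 0.234 × 2.2381 ≈ 0.524 mcg/mL.

0.5 mcg/mL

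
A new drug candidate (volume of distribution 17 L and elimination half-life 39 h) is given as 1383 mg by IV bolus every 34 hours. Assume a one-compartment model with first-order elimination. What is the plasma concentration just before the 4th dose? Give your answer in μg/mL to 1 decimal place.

f = (1/2)^(τ/t½) = (1/2)^(34/39) ≈ 0.5465.
C₀ = D/Vd = 1383/17 ≈ 81.353 μg/mL.
Before the 4th dose, 3 doses have been given. Superposition: Cmin = C₀·(f + f² + … + f^3).
≈ 81.353 × (0.5465 + 0.2987 + 0.1632) ≈ 81.353 × 1.0084 ≈ 82.036 μg/mL.

82.0 μg/mL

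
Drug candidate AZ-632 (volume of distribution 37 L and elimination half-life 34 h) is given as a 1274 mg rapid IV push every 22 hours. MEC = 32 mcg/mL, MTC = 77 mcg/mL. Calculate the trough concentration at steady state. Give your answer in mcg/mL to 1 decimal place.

k = ln2/t½ = ln2/34 ≈ 0.020387 h⁻¹; fraction remaining f = e^(−kτ) = e^(−0.020387×22) ≈ 0.6386.
Each bolus raises the concentration by D/Vd = 1274/37 ≈ 34.432 mcg/mL.
Steady-state trough Cmin,ss = C₀·f/(1−f) ≈ 34.432 × 0.6386/0.3614 ≈ 60.842 mcg/mL.
Trough 60.8 mcg/mL vs MEC 32 mcg/mL: adequate.

60.8 mcg/mL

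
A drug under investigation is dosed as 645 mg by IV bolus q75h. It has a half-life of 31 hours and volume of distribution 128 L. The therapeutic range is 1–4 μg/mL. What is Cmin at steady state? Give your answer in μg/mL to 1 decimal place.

Over one 75-h interval, 75/31 ≈ 2.4194 half-lives elapse, leaving f ≈ 0.1869 of each dose.
At steady state, accumulation factor R = 1/(1 − e^(−kτ)) ≈ 1.2299.
Single-dose peak C₀ = D/Vd = 645/128 ≈ 5.039 μg/mL.
Cmax,ss = C₀/(1 − f) ≈ 5.039/0.8131 ≈ 6.197 μg/mL.
Steady-state trough Cmin,ss = Cmax,ss·f ≈ 6.197 × 0.1869 ≈ 1.158 μg/mL.
Trough 1.2 μg/mL vs MEC 1 μg/mL: adequate.

1.2 μg/mL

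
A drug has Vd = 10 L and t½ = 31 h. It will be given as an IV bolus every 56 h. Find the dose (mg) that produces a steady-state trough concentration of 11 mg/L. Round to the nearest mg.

τ/t½ = 56/31 ≈ 1.8065, so f = (1/2)^(56/31) ≈ 0.285893.
Cmin,ss = (D/Vd)·f/(1−f), so D = Cmin,ss·Vd·(1−f)/f.
D = 11 × 10 × (1−f)/f ≈ 11 × 10 × 2.49781 ≈ 274.76 mg.

275 mg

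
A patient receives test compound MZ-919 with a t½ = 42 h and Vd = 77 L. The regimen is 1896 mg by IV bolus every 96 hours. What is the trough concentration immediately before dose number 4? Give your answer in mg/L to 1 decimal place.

f = (1/2)^(τ/t½) = (1/2)^(96/42) ≈ 0.2051.
C₀ = D/Vd = 1896/77 ≈ 24.623 mg/L.
Before the 4th dose, 3 doses have been given. Superposition: Cmin = C₀·(f + f² + … + f^3).
≈ 24.623 × (0.2051 + 0.0421 + 0.0086) ≈ 24.623 × 0.2558 ≈ 6.299 mg/L.

6.3 mg/L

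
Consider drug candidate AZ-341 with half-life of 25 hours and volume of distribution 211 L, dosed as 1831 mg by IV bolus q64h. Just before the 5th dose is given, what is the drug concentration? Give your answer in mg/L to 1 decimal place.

1.8 mg/L

f = (1/2)^(τ/t½) = (1/2)^(64/25) ≈ 0.1696.
C₀ = D/Vd = 1831/211 ≈ 8.678 mg/L.
Before the 5th dose, 4 doses have been given. Superposition: Cmin = C₀·(f + f² + … + f^4).
≈ 8.678 × (0.1696 + 0.0288 + 0.0049 + 0.0008) ≈ 8.678 × 0.2041 ≈ 1.771 mg/L.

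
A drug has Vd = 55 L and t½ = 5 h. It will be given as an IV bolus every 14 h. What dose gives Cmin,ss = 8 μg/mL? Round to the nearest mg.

2624 mg

τ/t½ = 14/5 ≈ 2.8, so f = (1/2)^(14/5) ≈ 0.143587.
Cmin,ss = (D/Vd)·f/(1−f), so D = Cmin,ss·Vd·(1−f)/f.
D = 8 × 55 × (1−f)/f ≈ 8 × 55 × 5.96442 ≈ 2624.34 mg.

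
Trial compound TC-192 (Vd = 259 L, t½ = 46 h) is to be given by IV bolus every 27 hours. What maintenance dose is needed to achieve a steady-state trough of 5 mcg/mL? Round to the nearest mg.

650 mg

τ/t½ = 27/46 ≈ 0.58696, so f = (1/2)^(27/46) ≈ 0.665746.
Cmin,ss = (D/Vd)·f/(1−f), so D = Cmin,ss·Vd·(1−f)/f.
D = 5 × 259 × (1−f)/f ≈ 5 × 259 × 0.50207 ≈ 650.18 mg.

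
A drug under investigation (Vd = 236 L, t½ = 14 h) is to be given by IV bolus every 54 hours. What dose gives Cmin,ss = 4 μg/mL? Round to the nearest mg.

12736 mg

τ/t½ = 54/14 ≈ 3.8571, so f = (1/2)^(54/14) ≈ 0.069006.
Cmin,ss = (D/Vd)·f/(1−f), so D = Cmin,ss·Vd·(1−f)/f.
D = 4 × 236 × (1−f)/f ≈ 4 × 236 × 13.49149 ≈ 12735.97 mg.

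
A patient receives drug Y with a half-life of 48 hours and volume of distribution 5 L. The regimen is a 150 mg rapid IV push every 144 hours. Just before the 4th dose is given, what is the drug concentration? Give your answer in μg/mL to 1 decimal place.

4.3 μg/mL

f = (1/2)^(τ/t½) = (1/2)^(144/48) ≈ 0.1250.
C₀ = D/Vd = 150/5 ≈ 30.000 μg/mL.
Before the 4th dose, 3 doses have been given. Superposition: Cmin = C₀·(f + f² + … + f^3).
≈ 30.000 × (0.1250 + 0.0156 + 0.0020) ≈ 30.000 × 0.1426 ≈ 4.278 μg/mL.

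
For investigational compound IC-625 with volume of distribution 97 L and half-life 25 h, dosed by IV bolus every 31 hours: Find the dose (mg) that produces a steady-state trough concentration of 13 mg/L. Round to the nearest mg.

1717 mg

τ/t½ = 31/25 ≈ 1.24, so f = (1/2)^(31/25) ≈ 0.423373.
Cmin,ss = (D/Vd)·f/(1−f), so D = Cmin,ss·Vd·(1−f)/f.
D = 13 × 97 × (1−f)/f ≈ 13 × 97 × 1.36198 ≈ 1717.46 mg.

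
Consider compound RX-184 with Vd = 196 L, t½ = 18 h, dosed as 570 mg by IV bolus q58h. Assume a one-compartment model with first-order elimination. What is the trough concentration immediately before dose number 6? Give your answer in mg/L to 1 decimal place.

0.3 mg/L

f = (1/2)^(τ/t½) = (1/2)^(58/18) ≈ 0.1072.
C₀ = D/Vd = 570/196 ≈ 2.908 mg/L.
Before the 6th dose, 5 doses have been given. Superposition: Cmin = C₀·(f + f² + … + f^5).
≈ 2.908 × (0.1072 + 0.0115 + 0.0012 + 0.0001 + 0.0000) ≈ 2.908 × 0.1200 ≈ 0.349 mg/L.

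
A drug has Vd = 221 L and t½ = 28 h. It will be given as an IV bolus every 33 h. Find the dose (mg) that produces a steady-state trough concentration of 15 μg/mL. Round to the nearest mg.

τ/t½ = 33/28 ≈ 1.1786, so f = (1/2)^(33/28) ≈ 0.441789.
Cmin,ss = (D/Vd)·f/(1−f), so D = Cmin,ss·Vd·(1−f)/f.
D = 15 × 221 × (1−f)/f ≈ 15 × 221 × 1.26352 ≈ 4188.57 mg.

4189 mg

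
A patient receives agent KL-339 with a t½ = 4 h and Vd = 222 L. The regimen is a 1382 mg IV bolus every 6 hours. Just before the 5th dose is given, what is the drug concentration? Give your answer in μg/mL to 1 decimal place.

f = (1/2)^(τ/t½) = (1/2)^(6/4) ≈ 0.3536.
C₀ = D/Vd = 1382/222 ≈ 6.225 μg/mL.
Before the 5th dose, 4 doses have been given. Superposition: Cmin = C₀·(f + f² + … + f^4).
≈ 6.225 × (0.3536 + 0.1250 + 0.0442 + 0.0156) ≈ 6.225 × 0.5384 ≈ 3.352 μg/mL.

3.4 μg/mL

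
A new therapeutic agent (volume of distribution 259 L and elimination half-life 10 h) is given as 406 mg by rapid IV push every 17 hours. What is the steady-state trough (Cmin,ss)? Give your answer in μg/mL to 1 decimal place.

0.7 μg/mL

τ/t½ = 17/10 ≈ 1.7, so fraction remaining f = (1/2)^(17/10) ≈ 0.3078.
At steady state, accumulation factor R = 1/(1 − e^(−kτ)) ≈ 1.4447.
Each bolus raises the concentration by D/Vd = 406/259 ≈ 1.568 μg/mL.
Cmax,ss = C₀/(1 − f) ≈ 1.568/0.6922 ≈ 2.265 μg/mL.
One interval later, Cmin,ss = Cmax,ss·e^(−kτ) ≈ 2.265 × 0.3078 ≈ 0.697 μg/mL.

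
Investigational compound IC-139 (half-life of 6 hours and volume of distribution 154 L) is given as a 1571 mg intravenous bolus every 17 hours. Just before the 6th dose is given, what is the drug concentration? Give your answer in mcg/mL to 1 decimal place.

f = (1/2)^(τ/t½) = (1/2)^(17/6) ≈ 0.1403.
C₀ = D/Vd = 1571/154 ≈ 10.201 mcg/mL.
Before the 6th dose, 5 doses have been given. Superposition: Cmin = C₀·(f + f² + … + f^5).
≈ 10.201 × (0.1403 + 0.0197 + 0.0028 + 0.0004 + 0.0001) ≈ 10.201 × 0.1633 ≈ 1.666 mcg/mL.

1.7 mcg/mL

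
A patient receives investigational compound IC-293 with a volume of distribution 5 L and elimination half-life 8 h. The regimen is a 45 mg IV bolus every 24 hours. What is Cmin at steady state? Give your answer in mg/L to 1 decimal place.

1.3 mg/L

The dosing interval is 3 half-lives, so f = 2^(−3) = 0.125.
At steady state, R = 1/(1 − 0.125) = 8/7.
Single-dose peak C₀ = D/Vd = 45/5 = 9 mg/L.
Steady-state peak Cmax,ss = C₀·R = 9 × 8/7 ≈ 10.286 mg/L.
Steady-state trough Cmin,ss = Cmax,ss·f ≈ 10.286 × 0.125 ≈ 1.286 mg/L.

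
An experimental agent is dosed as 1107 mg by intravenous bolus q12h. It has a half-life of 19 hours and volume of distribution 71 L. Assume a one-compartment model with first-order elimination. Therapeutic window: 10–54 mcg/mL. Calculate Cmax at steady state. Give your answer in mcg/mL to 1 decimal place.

44.0 mcg/mL

k = ln2/t½ = ln2/19 ≈ 0.036481 h⁻¹; fraction remaining f = e^(−kτ) = e^(−0.036481×12) ≈ 0.6455.
Accumulation ratio R = 1/(1 − f) ≈ 1/0.3545 ≈ 2.8209.
Single-dose peak C₀ = D/Vd = 1107/71 ≈ 15.592 mcg/mL.
Steady-state peak Cmax,ss = C₀·R ≈ 15.592 × 2.8209 ≈ 43.983 mcg/mL.
Peak 44.0 mcg/mL vs MTC 54 mcg/mL: below toxic threshold.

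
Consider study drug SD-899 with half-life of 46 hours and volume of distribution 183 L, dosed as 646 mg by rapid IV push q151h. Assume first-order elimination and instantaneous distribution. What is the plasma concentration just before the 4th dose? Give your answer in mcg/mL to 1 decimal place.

f = (1/2)^(τ/t½) = (1/2)^(151/46) ≈ 0.1028.
C₀ = D/Vd = 646/183 ≈ 3.530 mcg/mL.
Before the 4th dose, 3 doses have been given. Superposition: Cmin = C₀·(f + f² + … + f^3).
≈ 3.530 × (0.1028 + 0.0106 + 0.0011) ≈ 3.530 × 0.1145 ≈ 0.404 mcg/mL.

0.4 mcg/mL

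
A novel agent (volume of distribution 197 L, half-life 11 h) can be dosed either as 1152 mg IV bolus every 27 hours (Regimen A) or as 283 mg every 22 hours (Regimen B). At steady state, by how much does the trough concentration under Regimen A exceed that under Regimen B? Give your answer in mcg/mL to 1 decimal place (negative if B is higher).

Regimen A: f = (1/2)^(27/11) ≈ 0.1824; Cmin,ss = (1152/197)·f/(1−f) ≈ 1.305 mcg/mL.
Regimen B: f = (1/2)^(22/11) ≈ 0.2500; Cmin,ss = (283/197)·f/(1−f) ≈ 0.479 mcg/mL.
Difference ≈ 1.305 − 0.479 ≈ 0.826 mcg/mL.

0.8 mcg/mL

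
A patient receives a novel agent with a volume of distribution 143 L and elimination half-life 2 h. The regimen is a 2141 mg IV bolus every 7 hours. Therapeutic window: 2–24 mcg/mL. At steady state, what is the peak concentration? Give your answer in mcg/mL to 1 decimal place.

16.4 mcg/mL

k = ln2/t½ = ln2/2 ≈ 0.346574 h⁻¹; fraction remaining f = e^(−kτ) = e^(−0.346574×7) ≈ 0.0884.
At steady state, accumulation factor R = 1/(1 − e^(−kτ)) ≈ 1.0970.
Single-dose peak C₀ = D/Vd = 2141/143 ≈ 14.972 mcg/mL.
Cmax,ss = C₀/(1 − f) ≈ 14.972/0.9116 ≈ 16.424 mcg/mL.
Peak 16.4 mcg/mL vs MTC 24 mcg/mL: below toxic threshold.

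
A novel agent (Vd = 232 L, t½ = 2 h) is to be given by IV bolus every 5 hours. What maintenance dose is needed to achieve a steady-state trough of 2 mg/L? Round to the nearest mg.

τ/t½ = 5/2 ≈ 2.5, so f = (1/2)^(5/2) ≈ 0.176777.
Cmin,ss = (D/Vd)·f/(1−f), so D = Cmin,ss·Vd·(1−f)/f.
D = 2 × 232 × (1−f)/f ≈ 2 × 232 × 4.65684 ≈ 2160.77 mg.

2161 mg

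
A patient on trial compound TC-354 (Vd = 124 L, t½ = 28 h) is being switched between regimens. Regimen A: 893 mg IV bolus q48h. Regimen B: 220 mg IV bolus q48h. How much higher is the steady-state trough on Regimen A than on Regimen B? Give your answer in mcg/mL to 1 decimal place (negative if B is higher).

Regimen A: f = (1/2)^(48/28) ≈ 0.3048; Cmin,ss = (893/124)·f/(1−f) ≈ 3.157 mcg/mL.
Regimen B: f = (1/2)^(48/28) ≈ 0.3048; Cmin,ss = (220/124)·f/(1−f) ≈ 0.778 mcg/mL.
Difference ≈ 3.157 − 0.778 ≈ 2.379 mcg/mL.

2.4 mcg/mL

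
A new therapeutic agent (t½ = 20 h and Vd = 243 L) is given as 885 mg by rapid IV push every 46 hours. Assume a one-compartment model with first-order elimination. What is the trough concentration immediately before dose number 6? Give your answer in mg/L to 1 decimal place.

f = (1/2)^(τ/t½) = (1/2)^(46/20) ≈ 0.2031.
C₀ = D/Vd = 885/243 ≈ 3.642 mg/L.
Before the 6th dose, 5 doses have been given. Superposition: Cmin = C₀·(f + f² + … + f^5).
≈ 3.642 × (0.2031 + 0.0412 + 0.0084 + 0.0017 + 0.0003) ≈ 3.642 × 0.2547 ≈ 0.928 mg/L.

0.9 mg/L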